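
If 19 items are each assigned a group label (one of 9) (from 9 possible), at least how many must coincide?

There are 9 possible values for group label (one of 9). With 19 items and 9 categories, by pigeonhole: ceiling(19/9).

Final answer: 3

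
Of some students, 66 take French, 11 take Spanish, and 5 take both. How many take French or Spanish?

|A union B| = |A| + |B| - |A intersect B| = 66 + 11 - 5.

Final answer: 72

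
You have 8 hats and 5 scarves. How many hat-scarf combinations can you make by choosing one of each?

By the multiplication principle: 8 x 5.

Final answer: 40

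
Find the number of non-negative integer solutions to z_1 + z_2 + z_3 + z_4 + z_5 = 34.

Stars and bars with 34 stars and 4 bars:
C(34+5-1, 5-1) = C(38,4).

Final answer: C(38,4) = 73815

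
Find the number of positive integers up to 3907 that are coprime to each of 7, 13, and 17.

|div by 7|=558, |div by 13|=300, |div by 17|=229.
|div by 7&13|=42, |div by 7&17|=32, |div by 13&17|=17, |div by all|=2.
By inclusion-exclusion, divisible by at least one: 558+300+229-42-32-17+2 = 998.
Not divisible by any: 3907 - 998.

Final answer: 2909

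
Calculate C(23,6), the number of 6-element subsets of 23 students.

C(23,6) = 23!/(6! x (23-6)!).

Final answer: C(23,6) = 100947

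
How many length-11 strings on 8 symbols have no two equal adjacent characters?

First character: 8 choices. Each subsequent: 7 choices (must differ from the previous one).
Total: 8 x 7^10.

Final answer: 8 x 7^{10} = 2259801992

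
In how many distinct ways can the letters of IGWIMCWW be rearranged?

Letters (C:1, G:1, I:2, M:1, W:3). Total letters: 8.
Permutations = 8!/(3! x 2!).

Final answer: 3360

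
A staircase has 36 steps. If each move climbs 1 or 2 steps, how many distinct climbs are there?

Let f(n) be the number of climbs. Removing the last move (1 or 2 steps) gives f(n) = f(n-1) + f(n-2); base cases f(1)=1, f(2)=2.
Building up term by term: f(1)=1, f(2)=2, f(3)=3, f(4)=5, f(5)=8, f(6)=13, f(7)=21, f(8)=34, f(9)=55, f(10)=89, f(11)=144, f(12)=233, f(13)=377, f(14)=610, f(15)=987, f(16)=1597, f(17)=2584, f(18)=4181, f(19)=6765, f(20)=10946, f(21)=17711, f(22)=28657, f(23)=46368, f(24)=75025, f(25)=121393, f(26)=196418, f(27)=317811, f(28)=514229, f(29)=832040, f(30)=1346269, f(31)=2178309, f(32)=3524578, f(33)=5702887, f(34)=9227465, f(35)=14930352, f(36)=24157817.

Final answer: 24157817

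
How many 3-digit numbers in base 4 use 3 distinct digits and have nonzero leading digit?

The leading digit has 3 choices (anything but zero); the next has 3 (anything but the first), then 2, and so on, one fewer each time.
Total: 3 x 3 x 2.

Final answer: 18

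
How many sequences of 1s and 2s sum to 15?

Let f(n) count the ways. The last step is size 1 or 2, so f(n) = f(n-1) + f(n-2) with f(1)=1, f(2)=2.
Building up term by term: f(1)=1, f(2)=2, f(3)=3, f(4)=5, f(5)=8, f(6)=13, f(7)=21, f(8)=34, f(9)=55, f(10)=89, f(11)=144, f(12)=233, f(13)=377, f(14)=610, f(15)=987.

Final answer: 987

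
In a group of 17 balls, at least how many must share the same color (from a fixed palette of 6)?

There are 6 possible values for color (from a fixed palette of 6). With 17 balls and 6 categories, by pigeonhole: ceiling(17/6).

Final answer: 3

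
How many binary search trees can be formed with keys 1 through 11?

This is counted by the nth Catalan number C_n. Here n = 11.
C_n = C(2n,n) - C(2n,n+1), so C_{11} = C(22,11) - C(22,12) = 705432 - 646646.

Final answer: C_{11} = 58786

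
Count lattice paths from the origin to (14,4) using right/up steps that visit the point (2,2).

Paths (0,0)->(2,2): C(4,2) = 6.
Paths (2,2)->(14,4): C(14,2) = 91.
By multiplication principle: 6 x 91.

Final answer: 546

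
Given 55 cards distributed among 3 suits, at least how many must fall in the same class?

By pigeonhole with 55 objects and 3 categories: ceiling(55/3).

Final answer: 19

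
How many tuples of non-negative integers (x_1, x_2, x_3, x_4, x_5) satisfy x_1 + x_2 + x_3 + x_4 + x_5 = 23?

Stars and bars with 23 stars and 4 bars:
C(23+5-1, 5-1) = C(27,4).

Final answer: C(27,4) = 17550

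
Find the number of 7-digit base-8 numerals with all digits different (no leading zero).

The leading digit has 7 choices (anything but zero); the next has 7 (anything but the first), then 6, and so on, one fewer each time.
Total: 7 x 7 x 6 x 5 x 4 x 3 x 2.

Final answer: 35280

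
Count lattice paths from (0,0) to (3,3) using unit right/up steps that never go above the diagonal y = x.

Total monotonic paths to (3,3): C(6,3) = 20.
A path is bad iff it touches y = x + 1; reflecting its initial segment maps bad paths bijectively onto all paths to (2,4), of which there are C(6,4) = 15.
Valid Dyck paths: 20 - 15.
(Equivalently, C_{3} = C(6,3)/4 = 20/4.)

Final answer: C_{3} = 5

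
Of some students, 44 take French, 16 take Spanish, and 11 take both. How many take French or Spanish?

|A union B| = |A| + |B| - |A intersect B| = 44 + 16 - 11.

Final answer: 49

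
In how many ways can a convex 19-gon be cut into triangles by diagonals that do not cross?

The structures are counted by the Catalan number C_n. Here n = 19 - 2 = 17.
C_n = (2n)!/(n!(n+1)!), so C_{17} = 34!/(17! x 18!) = C(34,17)/18 = 2333606220/18.

Final answer: C_{17} = 129644790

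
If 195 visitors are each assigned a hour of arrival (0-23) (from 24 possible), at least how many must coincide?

There are 24 possible values for hour of arrival (0-23). With 195 visitors and 24 categories, by pigeonhole: ceiling(195/24).

Final answer: 9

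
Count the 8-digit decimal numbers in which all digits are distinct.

First digit: 9 (not 0). Second: 9 (not first). Third: 8, etc.
Total: 9 x 9 x 8 x 7 x 6 x 5 x 4 x 3.

Final answer: 1632960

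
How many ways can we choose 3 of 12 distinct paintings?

C(12,3) = 12!/(3! x 9!).

Final answer: \binom{12}{3} = 220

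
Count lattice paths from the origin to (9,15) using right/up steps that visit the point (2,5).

Paths (0,0)->(2,5): C(7,5) = 21.
Paths (2,5)->(9,15): C(17,10) = 19448.
By multiplication principle: 21 x 19448.

Final answer: 408408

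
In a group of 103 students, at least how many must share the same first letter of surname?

There are 26 possible values for first letter of surname. With 103 students and 26 categories, by pigeonhole: ceiling(103/26).

Final answer: 4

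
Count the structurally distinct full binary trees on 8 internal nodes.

The structures are counted by the Catalan number C_n. Here n = 8.
C_n = C(2n,n) - C(2n,n+1), so C_{8} = C(16,8) - C(16,9) = 12870 - 11440.

Final answer: C_{8} = 1430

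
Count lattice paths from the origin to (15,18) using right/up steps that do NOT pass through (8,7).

Total paths to (15,18): C(33,18) = 1037158320.
Paths through (8,7): C(15,7) x C(18,11) = 204787440.
Avoiding (8,7): 1037158320 - 204787440.

Final answer: 832370880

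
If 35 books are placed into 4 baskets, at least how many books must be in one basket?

By the pigeonhole principle: ceiling(35/4).

Final answer: 9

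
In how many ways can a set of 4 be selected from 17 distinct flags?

C(17,4) = 17!/(4! x 13!).

Final answer: \binom{17}{4} = 2380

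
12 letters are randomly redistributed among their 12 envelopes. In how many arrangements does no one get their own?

D(n) = (n-1)(D(n-1) + D(n-2)), D(0)=1, D(1)=0.
D(2) = 1 x (0 + 1) = 1
D(3) = 2 x (1 + 0) = 2
D(4) = 3 x (2 + 1) = 9
D(5) = 4 x (9 + 2) = 44
D(6) = 5 x (44 + 9) = 265
D(7) = 6 x (265 + 44) = 1854
D(8) = 7 x (1854 + 265) = 14833
D(9) = 8 x (14833 + 1854) = 133496
D(10) = 9 x (133496 + 14833) = 1334961
D(11) = 10 x (1334961 + 133496) = 14684570
D(12) = 11 x (D(11) + D(10)) = 11 x (14684570 + 1334961)

Final answer: D(12) = 176214841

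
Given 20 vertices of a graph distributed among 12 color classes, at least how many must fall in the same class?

By pigeonhole with 20 objects and 12 categories: ceiling(20/12).

Final answer: 2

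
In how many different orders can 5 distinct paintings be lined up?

The number of ways to arrange 5 distinct objects is 5!.

Final answer: 5! = 120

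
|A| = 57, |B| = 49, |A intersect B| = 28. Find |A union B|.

|A union B| = |A| + |B| - |A intersect B| = 57 + 49 - 28.

Final answer: 78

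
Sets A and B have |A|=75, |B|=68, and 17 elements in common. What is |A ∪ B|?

|A union B| = |A| + |B| - |A intersect B| = 75 + 68 - 17.

Final answer: 126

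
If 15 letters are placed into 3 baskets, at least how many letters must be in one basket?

By the pigeonhole principle: ceiling(15/3).

Final answer: 5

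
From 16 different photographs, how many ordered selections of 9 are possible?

P(16,9) = 16!/(16-9)! = 16!/7!.

Final answer: P(16,9) = 4151347200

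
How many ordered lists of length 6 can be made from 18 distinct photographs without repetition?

P(18,6) = 18!/(18-6)! = 18!/12!.

Final answer: P(18,6) = 13366080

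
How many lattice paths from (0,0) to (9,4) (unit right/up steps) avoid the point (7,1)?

Total paths to (9,4): C(13,4) = 715.
Paths through (7,1): C(8,1) x C(5,3) = 80.
Avoiding (7,1): 715 - 80.

Final answer: 635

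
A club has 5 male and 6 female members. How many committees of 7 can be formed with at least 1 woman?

Sum over valid woman counts:
C(6,2)C(5,5) = 15
C(6,3)C(5,4) = 100
C(6,4)C(5,3) = 150
C(6,5)C(5,2) = 60
C(6,6)C(5,1) = 5
Total: 15 + 100 + 150 + 60 + 5.

Final answer: 330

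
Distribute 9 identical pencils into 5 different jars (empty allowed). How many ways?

Stars and bars: C(n+k-1, k-1) = C(13,4).

Final answer: C(13,4) = 715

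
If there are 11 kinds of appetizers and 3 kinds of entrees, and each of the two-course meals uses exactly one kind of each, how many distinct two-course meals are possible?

By the multiplication principle: 11 x 3.

Final answer: 33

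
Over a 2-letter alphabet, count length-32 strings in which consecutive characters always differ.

Let g(n) count such strings. g(1) = 2, and each valid string of length n-1 extends in 1 ways (any symbol but the last), so g(n) = 1 g(n-1).
Total: g(32) = 2 x 1^31.

Final answer: 2 x 1^{31} = 2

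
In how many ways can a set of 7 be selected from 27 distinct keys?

C(27,7) = 27!/(7! x 20!).

Final answer: \binom{27}{7} = 888030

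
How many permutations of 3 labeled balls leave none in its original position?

Derangements satisfy D(n) = (n-1)(D(n-1) + D(n-2)), starting from D(0)=1, D(1)=0.
D(2) = 1 x (0 + 1) = 1
D(3) = 2 x (D(2) + D(1)) = 2 x (1 + 0)

Final answer: D(3) = 2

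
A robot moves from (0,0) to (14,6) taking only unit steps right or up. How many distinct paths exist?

Each path has 14 right steps and 6 up steps in some order (20 steps total).
Choose which 6 of the 20 steps are up: C(20,6).

Final answer: C(20,6) = 38760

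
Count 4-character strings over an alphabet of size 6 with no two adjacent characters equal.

First character: 6 choices. Each subsequent: 5 choices (must differ from the previous one).
Total: 6 x 5^3.

Final answer: 6 x 5^{3} = 750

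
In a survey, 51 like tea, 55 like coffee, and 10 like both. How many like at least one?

|A union B| = |A| + |B| - |A intersect B| = 51 + 55 - 10.

Final answer: 96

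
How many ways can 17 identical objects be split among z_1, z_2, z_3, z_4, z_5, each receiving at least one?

Substitute z'_i = z_i - 1 (so z'_i >= 0). Then sum z'_i = 17 - 5 = 12.
Stars and bars: C(12+5-1, 5-1) = C(16,4).

Final answer: C(16,4) = 1820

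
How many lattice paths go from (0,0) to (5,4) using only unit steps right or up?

Each path has 5 right steps and 4 up steps in some order (9 steps total).
Choose which 4 of the 9 steps are up: C(9,4).

Final answer: C(9,4) = 126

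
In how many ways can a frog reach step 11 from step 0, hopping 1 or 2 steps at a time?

Let f(n) count the ways. The last step is size 1 or 2, so f(n) = f(n-1) + f(n-2) with f(1)=1, f(2)=2.
Building up term by term: f(1)=1, f(2)=2, f(3)=3, f(4)=5, f(5)=8, f(6)=13, f(7)=21, f(8)=34, f(9)=55, f(10)=89, f(11)=144.

Final answer: 144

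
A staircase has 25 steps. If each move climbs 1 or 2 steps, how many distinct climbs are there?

Let f(n) be the number of climbs. Removing the last move (1 or 2 steps) gives f(n) = f(n-1) + f(n-2); base cases f(1)=1, f(2)=2.
Iterating the recurrence: f(1)=1, f(2)=2, f(3)=3, f(4)=5, f(5)=8, f(6)=13, f(7)=21, f(8)=34, f(9)=55, f(10)=89, f(11)=144, f(12)=233, f(13)=377, f(14)=610, f(15)=987, f(16)=1597, f(17)=2584, f(18)=4181, f(19)=6765, f(20)=10946, f(21)=17711, f(22)=28657, f(23)=46368, f(24)=75025, f(25)=121393.

Final answer: 121393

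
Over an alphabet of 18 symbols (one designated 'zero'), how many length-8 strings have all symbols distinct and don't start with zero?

The leading digit has 17 choices (anything but zero); the next has 17 (anything but the first), then 16, and so on, one fewer each time.
Total: 17 x 17 x 16 x 15 x 14 x 13 x 12 x 11.

Final answer: 1666304640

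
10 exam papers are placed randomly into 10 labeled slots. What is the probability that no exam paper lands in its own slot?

D(n) = (n-1)(D(n-1) + D(n-2)), D(0)=1, D(1)=0.
Building up: D(2)=1, D(3)=2, D(4)=9, D(5)=44, D(6)=265, D(7)=1854, D(8)=14833, D(9)=133496, D(10)=1334961.
Total arrangements: 10! = 3628800.
Probability = D(10)/10! = 16481/44800.

Final answer: D(10)/10! = 1334961/3628800 = 0.367879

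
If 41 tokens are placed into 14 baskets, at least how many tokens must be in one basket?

By the pigeonhole principle: ceiling(41/14).

Final answer: 3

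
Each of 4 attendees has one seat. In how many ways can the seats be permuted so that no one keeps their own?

Use the recurrence D(n) = (n-1)(D(n-1) + D(n-2)) with D(0)=1, D(1)=0.
D(2) = 1 x (0 + 1) = 1
D(3) = 2 x (1 + 0) = 2
D(4) = 3 x (D(3) + D(2)) = 3 x (2 + 1)

Final answer: D(4) = 9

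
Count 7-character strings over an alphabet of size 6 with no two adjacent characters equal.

Let g(n) count such strings. g(1) = 6, and each valid string of length n-1 extends in 5 ways (any symbol but the last), so g(n) = 5 g(n-1).
Total: g(7) = 6 x 5^6.

Final answer: 6 x 5^{6} = 93750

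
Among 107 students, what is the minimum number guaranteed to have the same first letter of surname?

There are 26 possible values for first letter of surname. With 107 students and 26 categories, by pigeonhole: ceiling(107/26).

Final answer: 5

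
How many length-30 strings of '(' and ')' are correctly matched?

The structures are counted by the Catalan number C_n. Here n = 15 (pairs).
Using C_0 = 1 and C_(k+1) = C_k x 2(2k+1)/(k+2), build up term by term: C_1=1, C_2=2, C_3=5, C_4=14, C_5=42, C_6=132, C_7=429, C_8=1430, C_9=4862, C_10=16796, C_11=58786, C_12=208012, C_13=742900, C_14=2674440, C_15=9694845.

Final answer: C_{15} = 9694845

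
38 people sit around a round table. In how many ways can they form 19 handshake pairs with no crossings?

This is counted by the nth Catalan number C_n. Here n = 38/2 = 19.
C_n = (2n)!/(n!(n+1)!), so C_{19} = 38!/(19! x 20!) = C(38,19)/20 = 35345263800/20.

Final answer: C_{19} = 1767263190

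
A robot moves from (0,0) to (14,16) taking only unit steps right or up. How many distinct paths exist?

Each path has 14 right steps and 16 up steps in some order (30 steps total).
Choose which 16 of the 30 steps are up: C(30,16).

Final answer: C(30,16) = 145422675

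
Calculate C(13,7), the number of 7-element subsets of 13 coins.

C(13,7) = 13!/(7! x (13-7)!).

Final answer: C(13,7) = 1716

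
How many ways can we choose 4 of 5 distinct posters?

C(5,4) = 5!/(4! x (5-4)!).

Final answer: C(5,4) = 5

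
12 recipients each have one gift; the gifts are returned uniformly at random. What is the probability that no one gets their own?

D(n) = (n-1)(D(n-1) + D(n-2)), D(0)=1, D(1)=0.
Building up: D(2)=1, D(3)=2, D(4)=9, D(5)=44, D(6)=265, D(7)=1854, D(8)=14833, D(9)=133496, D(10)=1334961, D(11)=14684570, D(12)=176214841.
Total arrangements: 12! = 479001600.
Probability = D(12)/12! = 16019531/43545600.

Final answer: D(12)/12! = 176214841/479001600 = 0.367879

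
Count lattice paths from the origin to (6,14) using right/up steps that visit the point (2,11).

Paths (0,0)->(2,11): C(13,11) = 78.
Paths (2,11)->(6,14): C(7,3) = 35.
By multiplication principle: 78 x 35.

Final answer: 2730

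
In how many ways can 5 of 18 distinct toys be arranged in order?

P(18,5) = 18!/(18-5)! = 18!/13!.

Final answer: P(18,5) = 1028160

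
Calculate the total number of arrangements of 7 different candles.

The number of ways to arrange 7 distinct objects is 7!.

Final answer: 7! = 5040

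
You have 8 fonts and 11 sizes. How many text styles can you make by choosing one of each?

By the multiplication principle: 8 x 11.

Final answer: 88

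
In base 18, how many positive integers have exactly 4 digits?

In base 18, the leading digit has 17 choices (1..17); each of the remaining 3 digits has 18 choices.
Total: 17 x 18^3.

Final answer: 99144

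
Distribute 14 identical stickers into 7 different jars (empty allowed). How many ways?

Stars and bars: C(n+k-1, k-1) = C(20,6).

Final answer: C(20,6) = 38760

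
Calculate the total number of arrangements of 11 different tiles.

The number of ways to arrange 11 distinct objects is 11!.

Final answer: 11! = 39916800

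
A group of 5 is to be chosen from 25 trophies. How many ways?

C(25,5) = 25!/(5! x 20!).

Final answer: \binom{25}{5} = 53130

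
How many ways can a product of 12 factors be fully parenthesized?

The structures are counted by the Catalan number C_n. Here n = 12 - 1 = 11.
Using C_0 = 1 and C_(k+1) = C_k x 2(2k+1)/(k+2), build up term by term: C_1=1, C_2=2, C_3=5, C_4=14, C_5=42, C_6=132, C_7=429, C_8=1430, C_9=4862, C_10=16796, C_11=58786.

Final answer: C_{11} = 58786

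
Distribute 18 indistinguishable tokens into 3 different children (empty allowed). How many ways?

Stars and bars: C(n+k-1, k-1) = C(20,2).

Final answer: C(20,2) = 190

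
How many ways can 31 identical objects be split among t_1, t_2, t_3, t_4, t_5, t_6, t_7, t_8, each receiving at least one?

Substitute t'_i = t_i - 1 (so t'_i >= 0). Then sum t'_i = 31 - 8 = 23.
Stars and bars: C(23+8-1, 8-1) = C(30,7).

Final answer: C(30,7) = 2035800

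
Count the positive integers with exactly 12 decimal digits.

First digit: 9 choices (1-9). Each of the remaining 11 digits: 10 choices.
Total: 9 x 10^11.

Final answer: 900000000000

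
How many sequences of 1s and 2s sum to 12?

Let f(n) count the ways. The last step is size 1 or 2, so f(n) = f(n-1) + f(n-2) with f(1)=1, f(2)=2.
Building up term by term: f(1)=1, f(2)=2, f(3)=3, f(4)=5, f(5)=8, f(6)=13, f(7)=21, f(8)=34, f(9)=55, f(10)=89, f(11)=144, f(12)=233.

Final answer: 233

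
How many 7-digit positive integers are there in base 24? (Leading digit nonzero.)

In base 24, the leading digit has 23 choices (1..23); each of the remaining 6 digits has 24 choices.
Total: 23 x 24^6.

Final answer: 4395368448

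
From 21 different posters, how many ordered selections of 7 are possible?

P(21,7) = 21!/(21-7)! = 21!/14!.

Final answer: P(21,7) = 586051200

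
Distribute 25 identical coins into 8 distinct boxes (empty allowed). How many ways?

Stars and bars: C(n+k-1, k-1) = C(32,7).

Final answer: C(32,7) = 3365856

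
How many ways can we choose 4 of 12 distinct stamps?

C(12,4) = 12!/(4! x 8!).

Final answer: \binom{12}{4} = 495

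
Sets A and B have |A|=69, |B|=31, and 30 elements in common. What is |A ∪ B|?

|A union B| = |A| + |B| - |A intersect B| = 69 + 31 - 30.

Final answer: 70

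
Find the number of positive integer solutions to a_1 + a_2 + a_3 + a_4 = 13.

Substitute a'_i = a_i - 1 (so a'_i >= 0). Then sum a'_i = 13 - 4 = 9.
Stars and bars: C(9+4-1, 4-1) = C(12,3).

Final answer: C(12,3) = 220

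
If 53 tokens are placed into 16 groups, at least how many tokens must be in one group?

By the pigeonhole principle: ceiling(53/16).

Final answer: 4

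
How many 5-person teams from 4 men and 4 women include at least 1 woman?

Sum over valid woman counts:
C(4,1)C(4,4) = 4
C(4,2)C(4,3) = 24
C(4,3)C(4,2) = 24
C(4,4)C(4,1) = 4
Total: 4 + 24 + 24 + 4.

Final answer: 56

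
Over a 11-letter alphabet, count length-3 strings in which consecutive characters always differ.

Let g(n) count such strings. g(1) = 11, and each valid string of length n-1 extends in 10 ways (any symbol but the last), so g(n) = 10 g(n-1).
Total: g(3) = 11 x 10^2.

Final answer: 11 x 10^{2} = 1100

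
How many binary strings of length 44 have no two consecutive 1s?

Let a(n) count valid strings. If the last bit is 0 the prefix is any valid string of length n-1; if it is 1 the string must end in 01 with a valid prefix of length n-2. So a(n) = a(n-1) + a(n-2), a(1)=2, a(2)=3.
Building up term by term: a(1)=2, a(2)=3, a(3)=5, a(4)=8, a(5)=13, a(6)=21, a(7)=34, a(8)=55, a(9)=89, a(10)=144, a(11)=233, a(12)=377, a(13)=610, a(14)=987, a(15)=1597, a(16)=2584, a(17)=4181, a(18)=6765, a(19)=10946, a(20)=17711, a(21)=28657, a(22)=46368, a(23)=75025, a(24)=121393, a(25)=196418, a(26)=317811, a(27)=514229, a(28)=832040, a(29)=1346269, a(30)=2178309, a(31)=3524578, a(32)=5702887, a(33)=9227465, a(34)=14930352, a(35)=24157817, a(36)=39088169, a(37)=63245986, a(38)=102334155, a(39)=165580141, a(40)=267914296, a(41)=433494437, a(42)=701408733, a(43)=1134903170, a(44)=1836311903.

Final answer: 1836311903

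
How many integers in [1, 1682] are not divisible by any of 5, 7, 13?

|div by 5|=336, |div by 7|=240, |div by 13|=129.
|div by 5&7|=48, |div by 5&13|=25, |div by 7&13|=18, |div by all|=3.
By inclusion-exclusion, divisible by at least one: 336+240+129-48-25-18+3 = 617.
Not divisible by any: 1682 - 617.

Final answer: 1065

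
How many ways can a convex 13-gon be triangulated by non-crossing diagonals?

The structures are counted by the Catalan number C_n. Here n = 13 - 2 = 11.
Using C_0 = 1 and C_(k+1) = C_k x 2(2k+1)/(k+2), build up term by term: C_1=1, C_2=2, C_3=5, C_4=14, C_5=42, C_6=132, C_7=429, C_8=1430, C_9=4862, C_10=16796, C_11=58786.

Final answer: C_{11} = 58786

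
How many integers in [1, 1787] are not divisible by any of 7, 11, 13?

|div by 7|=255, |div by 11|=162, |div by 13|=137.
|div by 7&11|=23, |div by 7&13|=19, |div by 11&13|=12, |div by all|=1.
By inclusion-exclusion, divisible by at least one: 255+162+137-23-19-12+1 = 501.
Not divisible by any: 1787 - 501.

Final answer: 1286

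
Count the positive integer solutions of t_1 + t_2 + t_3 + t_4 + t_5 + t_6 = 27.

Substitute t'_i = t_i - 1 (so t'_i >= 0). Then sum t'_i = 27 - 6 = 21.
Stars and bars: C(21+6-1, 6-1) = C(26,5).

Final answer: C(26,5) = 65780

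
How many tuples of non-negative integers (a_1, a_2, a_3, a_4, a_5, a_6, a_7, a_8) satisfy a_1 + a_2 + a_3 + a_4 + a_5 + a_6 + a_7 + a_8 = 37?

Stars and bars with 37 stars and 7 bars:
C(37+8-1, 8-1) = C(44,7).

Final answer: C(44,7) = 38320568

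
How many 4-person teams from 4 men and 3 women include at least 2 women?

Sum over valid woman counts:
C(3,2)C(4,2) = 18
C(3,3)C(4,1) = 4
Total: 18 + 4.

Final answer: 22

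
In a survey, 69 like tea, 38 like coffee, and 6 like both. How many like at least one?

|A union B| = |A| + |B| - |A intersect B| = 69 + 38 - 6.

Final answer: 101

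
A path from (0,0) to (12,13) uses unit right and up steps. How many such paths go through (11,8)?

Paths (0,0)->(11,8): C(19,8) = 75582.
Paths (11,8)->(12,13): C(6,5) = 6.
By multiplication principle: 75582 x 6.

Final answer: 453492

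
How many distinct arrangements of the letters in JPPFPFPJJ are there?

Letters (F:2, J:3, P:4). Total letters: 9.
Permutations = 9!/(4! x 3! x 2!).

Final answer: 1260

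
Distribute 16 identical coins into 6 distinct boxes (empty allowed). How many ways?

Stars and bars: C(n+k-1, k-1) = C(21,5).

Final answer: C(21,5) = 20349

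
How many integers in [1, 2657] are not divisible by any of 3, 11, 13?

|div by 3|=885, |div by 11|=241, |div by 13|=204.
|div by 3&11|=80, |div by 3&13|=68, |div by 11&13|=18, |div by all|=6.
By inclusion-exclusion, divisible by at least one: 885+241+204-80-68-18+6 = 1170.
Not divisible by any: 2657 - 1170.

Final answer: 1487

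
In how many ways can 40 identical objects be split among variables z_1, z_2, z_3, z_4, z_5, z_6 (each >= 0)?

Stars and bars with 40 stars and 5 bars:
C(40+6-1, 6-1) = C(45,5).

Final answer: C(45,5) = 1221759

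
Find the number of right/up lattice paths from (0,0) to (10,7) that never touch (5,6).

Total paths to (10,7): C(17,7) = 19448.
Paths through (5,6): C(11,6) x C(6,1) = 2772.
Avoiding (5,6): 19448 - 2772.

Final answer: 16676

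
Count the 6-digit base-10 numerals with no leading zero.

In base 10, the leading digit has 9 choices (1..9); each of the remaining 5 digits has 10 choices.
Total: 9 x 10^5.

Final answer: 900000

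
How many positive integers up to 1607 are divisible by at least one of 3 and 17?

Multiples of 3: 535. Multiples of 17: 94. Of both (lcm=51): 31.
By inclusion-exclusion: 535 + 94 - 31.

Final answer: 598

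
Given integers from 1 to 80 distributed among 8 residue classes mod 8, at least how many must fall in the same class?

By pigeonhole with 80 objects and 8 categories: ceiling(80/8).

Final answer: 10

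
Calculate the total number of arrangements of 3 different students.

The number of ways to arrange 3 distinct objects is 3!.

Final answer: 3! = 6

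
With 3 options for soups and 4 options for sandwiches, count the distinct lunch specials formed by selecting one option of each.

By the multiplication principle: 3 x 4.

Final answer: 12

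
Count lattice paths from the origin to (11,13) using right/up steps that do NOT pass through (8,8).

Total paths to (11,13): C(24,13) = 2496144.
Paths through (8,8): C(16,8) x C(8,5) = 720720.
Avoiding (8,8): 2496144 - 720720.

Final answer: 1775424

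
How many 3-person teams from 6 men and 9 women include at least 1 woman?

Sum over valid woman counts:
C(9,1)C(6,2) = 135
C(9,2)C(6,1) = 216
C(9,3)C(6,0) = 84
Total: 135 + 216 + 84.

Final answer: 435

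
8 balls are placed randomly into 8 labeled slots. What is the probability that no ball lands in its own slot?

Use the recurrence D(n) = (n-1)(D(n-1) + D(n-2)) with D(0)=1, D(1)=0.
Building up: D(2)=1, D(3)=2, D(4)=9, D(5)=44, D(6)=265, D(7)=1854, D(8)=14833.
Total arrangements: 8! = 40320.
Probability = D(8)/8! = 2119/5760.

Final answer: D(8)/8! = 14833/40320 = 0.367882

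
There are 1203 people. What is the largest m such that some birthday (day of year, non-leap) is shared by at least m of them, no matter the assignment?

There are 365 possible values for birthday (day of year, non-leap). With 1203 people and 365 categories, by pigeonhole: ceiling(1203/365).

Final answer: 4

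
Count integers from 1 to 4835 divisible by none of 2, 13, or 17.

|div by 2|=2417, |div by 13|=371, |div by 17|=284.
|div by 2&13|=185, |div by 2&17|=142, |div by 13&17|=21, |div by all|=10.
By inclusion-exclusion, divisible by at least one: 2417+371+284-185-142-21+10 = 2734.
Not divisible by any: 4835 - 2734.

Final answer: 2101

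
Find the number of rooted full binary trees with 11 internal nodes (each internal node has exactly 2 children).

This is a standard Catalan-number count: the answer is C_n. Here n = 11.
C_n = (2n)!/(n!(n+1)!), so C_{11} = 22!/(11! x 12!) = C(22,11)/12 = 705432/12.

Final answer: C_{11} = 58786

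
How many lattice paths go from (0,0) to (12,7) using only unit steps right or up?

Each path has 12 right steps and 7 up steps in some order (19 steps total).
Choose which 7 of the 19 steps are up: C(19,7).

Final answer: C(19,7) = 50388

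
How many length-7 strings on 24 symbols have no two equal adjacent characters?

First character: 24 choices. Each subsequent: 23 choices (must differ from the previous one).
Total: 24 x 23^6.

Final answer: 24 x 23^{6} = 3552861336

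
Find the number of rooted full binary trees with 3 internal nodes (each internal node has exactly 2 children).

The structures are counted by the Catalan number C_n. Here n = 3.
C_n = C(2n,n) - C(2n,n+1), so C_{3} = C(6,3) - C(6,4) = 20 - 15.

Final answer: C_{3} = 5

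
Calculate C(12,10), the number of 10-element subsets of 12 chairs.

C(12,10) = 12!/(10! x 2!).

Final answer: \binom{12}{10} = 66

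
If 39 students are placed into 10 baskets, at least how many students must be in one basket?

By the pigeonhole principle: ceiling(39/10).

Final answer: 4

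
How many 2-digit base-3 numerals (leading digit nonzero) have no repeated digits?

The leading digit has 2 choices (anything but zero); the next has 2 (anything but the first), then 1, and so on, one fewer each time.
Total: 2 x 2.

Final answer: 4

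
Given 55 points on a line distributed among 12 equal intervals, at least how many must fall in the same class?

By pigeonhole with 55 objects and 12 categories: ceiling(55/12).

Final answer: 5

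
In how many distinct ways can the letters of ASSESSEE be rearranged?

Letters (A:1, E:3, S:4). Total letters: 8.
Permutations = 8!/(4! x 3!).

Final answer: 280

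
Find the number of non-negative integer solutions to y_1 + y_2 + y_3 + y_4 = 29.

Stars and bars with 29 stars and 3 bars:
C(29+4-1, 4-1) = C(32,3).

Final answer: C(32,3) = 4960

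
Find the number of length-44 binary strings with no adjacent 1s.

Classify by the final bit: ...0 gives a(n-1) strings, ...01 gives a(n-2) strings. Thus a(n) = a(n-1) + a(n-2) with a(1)=2, a(2)=3.
Iterating the recurrence: a(1)=2, a(2)=3, a(3)=5, a(4)=8, a(5)=13, a(6)=21, a(7)=34, a(8)=55, a(9)=89, a(10)=144, a(11)=233, a(12)=377, a(13)=610, a(14)=987, a(15)=1597, a(16)=2584, a(17)=4181, a(18)=6765, a(19)=10946, a(20)=17711, a(21)=28657, a(22)=46368, a(23)=75025, a(24)=121393, a(25)=196418, a(26)=317811, a(27)=514229, a(28)=832040, a(29)=1346269, a(30)=2178309, a(31)=3524578, a(32)=5702887, a(33)=9227465, a(34)=14930352, a(35)=24157817, a(36)=39088169, a(37)=63245986, a(38)=102334155, a(39)=165580141, a(40)=267914296, a(41)=433494437, a(42)=701408733, a(43)=1134903170, a(44)=1836311903.

Final answer: 1836311903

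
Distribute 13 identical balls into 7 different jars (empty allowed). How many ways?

Stars and bars: C(n+k-1, k-1) = C(19,6).

Final answer: C(19,6) = 27132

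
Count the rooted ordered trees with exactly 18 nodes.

The structures are counted by the Catalan number C_n. Here n = 18 - 1 = 17.
C_n = C(2n,n)/(n+1), so C_{17} = C(34,17)/18 = 2333606220/18.

Final answer: C_{17} = 129644790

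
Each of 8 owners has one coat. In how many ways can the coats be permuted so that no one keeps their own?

D(n) = (n-1)(D(n-1) + D(n-2)), D(0)=1, D(1)=0.
D(2) = 1 x (0 + 1) = 1
D(3) = 2 x (1 + 0) = 2
D(4) = 3 x (2 + 1) = 9
D(5) = 4 x (9 + 2) = 44
D(6) = 5 x (44 + 9) = 265
D(7) = 6 x (265 + 44) = 1854
D(8) = 7 x (D(7) + D(6)) = 7 x (1854 + 265)

Final answer: D(8) = 14833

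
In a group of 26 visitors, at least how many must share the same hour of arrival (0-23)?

There are 24 possible values for hour of arrival (0-23). With 26 visitors and 24 categories, by pigeonhole: ceiling(26/24).

Final answer: 2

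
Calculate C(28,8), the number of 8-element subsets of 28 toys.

C(28,8) = 28!/(8! x 20!).

Final answer: \binom{28}{8} = 3108105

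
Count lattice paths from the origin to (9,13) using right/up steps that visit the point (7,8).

Paths (0,0)->(7,8): C(15,8) = 6435.
Paths (7,8)->(9,13): C(7,5) = 21.
By multiplication principle: 6435 x 21.

Final answer: 135135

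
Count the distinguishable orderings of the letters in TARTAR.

Letters (A:2, R:2, T:2). Total letters: 6.
Permutations = 6!/(2! x 2! x 2!).

Final answer: 90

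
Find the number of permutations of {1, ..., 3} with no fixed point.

D(n) = (n-1)(D(n-1) + D(n-2)), D(0)=1, D(1)=0.
Building up: D(2)=1.
D(3) = 2 x (D(2) + D(1)) = 2 x (1 + 0).

Final answer: D(3) = 2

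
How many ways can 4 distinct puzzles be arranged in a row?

The number of ways to arrange 4 distinct objects is 4!.

Final answer: 4! = 24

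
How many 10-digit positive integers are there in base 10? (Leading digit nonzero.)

These are the integers in [10^9, 10^10), so the count is 10^10 - 10^9 = 9 x 10^9.

Final answer: 9000000000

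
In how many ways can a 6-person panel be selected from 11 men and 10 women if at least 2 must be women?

Sum over valid woman counts:
C(10,2)C(11,4) = 14850
C(10,3)C(11,3) = 19800
C(10,4)C(11,2) = 11550
C(10,5)C(11,1) = 2772
C(10,6)C(11,0) = 210
Total: 14850 + 19800 + 11550 + 2772 + 210.

Final answer: 49182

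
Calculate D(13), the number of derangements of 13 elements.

Derangements satisfy D(n) = (n-1)(D(n-1) + D(n-2)), starting from D(0)=1, D(1)=0.
Building up: D(2)=1, D(3)=2, D(4)=9, D(5)=44, D(6)=265, D(7)=1854, D(8)=14833, D(9)=133496, D(10)=1334961, D(11)=14684570, D(12)=176214841.
D(13) = 12 x (D(12) + D(11)) = 12 x (176214841 + 14684570).

Final answer: D(13) = 2290792932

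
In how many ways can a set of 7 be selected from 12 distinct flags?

C(12,7) = 12!/(7! x (12-7)!).

Final answer: C(12,7) = 792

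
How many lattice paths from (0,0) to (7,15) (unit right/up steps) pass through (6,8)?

Paths (0,0)->(6,8): C(14,8) = 3003.
Paths (6,8)->(7,15): C(8,7) = 8.
By multiplication principle: 3003 x 8.

Final answer: 24024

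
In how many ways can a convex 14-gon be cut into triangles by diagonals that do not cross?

This is a standard Catalan-number count: the answer is C_n. Here n = 14 - 2 = 12.
C_n = C(2n,n)/(n+1), so C_{12} = C(24,12)/13 = 2704156/13.

Final answer: C_{12} = 208012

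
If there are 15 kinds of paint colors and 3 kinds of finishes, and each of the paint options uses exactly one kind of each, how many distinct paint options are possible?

By the multiplication principle: 15 x 3.

Final answer: 45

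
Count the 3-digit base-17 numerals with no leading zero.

These are the integers in [17^2, 17^3), so the count is 17^3 - 17^2 = 16 x 17^2.

Final answer: 4624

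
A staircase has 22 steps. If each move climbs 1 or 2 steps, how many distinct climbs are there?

Let f(n) be the number of climbs. Removing the last move (1 or 2 steps) gives f(n) = f(n-1) + f(n-2); base cases f(1)=1, f(2)=2.
Computing successive values: f(1)=1, f(2)=2, f(3)=3, f(4)=5, f(5)=8, f(6)=13, f(7)=21, f(8)=34, f(9)=55, f(10)=89, f(11)=144, f(12)=233, f(13)=377, f(14)=610, f(15)=987, f(16)=1597, f(17)=2584, f(18)=4181, f(19)=6765, f(20)=10946, f(21)=17711, f(22)=28657.

Final answer: 28657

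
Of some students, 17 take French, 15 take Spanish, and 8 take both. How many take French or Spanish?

|A union B| = |A| + |B| - |A intersect B| = 17 + 15 - 8.

Final answer: 24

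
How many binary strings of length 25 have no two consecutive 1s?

Let a(n) count valid strings. If the last bit is 0 the prefix is any valid string of length n-1; if it is 1 the string must end in 01 with a valid prefix of length n-2. So a(n) = a(n-1) + a(n-2), a(1)=2, a(2)=3.
Building up term by term: a(1)=2, a(2)=3, a(3)=5, a(4)=8, a(5)=13, a(6)=21, a(7)=34, a(8)=55, a(9)=89, a(10)=144, a(11)=233, a(12)=377, a(13)=610, a(14)=987, a(15)=1597, a(16)=2584, a(17)=4181, a(18)=6765, a(19)=10946, a(20)=17711, a(21)=28657, a(22)=46368, a(23)=75025, a(24)=121393, a(25)=196418.

Final answer: 196418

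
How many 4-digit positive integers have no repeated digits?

First digit: 9 (not 0). Second: 9 (not first). Third: 8, etc.
Total: 9 x 9 x 8 x 7.

Final answer: 4536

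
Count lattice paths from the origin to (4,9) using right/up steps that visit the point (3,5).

Paths (0,0)->(3,5): C(8,5) = 56.
Paths (3,5)->(4,9): C(5,4) = 5.
By multiplication principle: 56 x 5.

Final answer: 280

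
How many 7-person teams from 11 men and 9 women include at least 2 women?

Sum over valid woman counts:
C(9,2)C(11,5) = 16632
C(9,3)C(11,4) = 27720
C(9,4)C(11,3) = 20790
C(9,5)C(11,2) = 6930
C(9,6)C(11,1) = 924
C(9,7)C(11,0) = 36
Total: 16632 + 27720 + 20790 + 6930 + 924 + 36.

Final answer: 73032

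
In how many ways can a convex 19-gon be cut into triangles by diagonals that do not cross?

This is counted by the nth Catalan number C_n. Here n = 19 - 2 = 17.
Using C_0 = 1 and C_(k+1) = C_k x 2(2k+1)/(k+2), build up term by term: C_1=1, C_2=2, C_3=5, C_4=14, C_5=42, C_6=132, C_7=429, C_8=1430, C_9=4862, C_10=16796, C_11=58786, C_12=208012, C_13=742900, C_14=2674440, C_15=9694845, C_16=35357670, C_17=129644790.

Final answer: C_{17} = 129644790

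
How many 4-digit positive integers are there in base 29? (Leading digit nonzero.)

These are the integers in [29^3, 29^4), so the count is 29^4 - 29^3 = 28 x 29^3.

Final answer: 682892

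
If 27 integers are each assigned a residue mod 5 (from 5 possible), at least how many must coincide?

There are 5 possible values for residue mod 5. With 27 integers and 5 categories, by pigeonhole: ceiling(27/5).

Final answer: 6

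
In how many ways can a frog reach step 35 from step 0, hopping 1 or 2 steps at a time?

Let f(n) be the number of climbs. Removing the last move (1 or 2 steps) gives f(n) = f(n-1) + f(n-2); base cases f(1)=1, f(2)=2.
Building up term by term: f(1)=1, f(2)=2, f(3)=3, f(4)=5, f(5)=8, f(6)=13, f(7)=21, f(8)=34, f(9)=55, f(10)=89, f(11)=144, f(12)=233, f(13)=377, f(14)=610, f(15)=987, f(16)=1597, f(17)=2584, f(18)=4181, f(19)=6765, f(20)=10946, f(21)=17711, f(22)=28657, f(23)=46368, f(24)=75025, f(25)=121393, f(26)=196418, f(27)=317811, f(28)=514229, f(29)=832040, f(30)=1346269, f(31)=2178309, f(32)=3524578, f(33)=5702887, f(34)=9227465, f(35)=14930352.

Final answer: 14930352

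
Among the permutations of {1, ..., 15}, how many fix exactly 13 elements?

Choose which 13 elements are fixed: C(15,13) = 105.
Derange the remaining 2 using D(j) = (j-1)(D(j-1) + D(j-2)), D(0)=1, D(1)=0: D(2)=1.
Total: 105 x 1.

Final answer: C(15,13) D(2) = 105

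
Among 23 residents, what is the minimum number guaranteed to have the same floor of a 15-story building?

There are 15 possible values for floor of a 15-story building. With 23 residents and 15 categories, by pigeonhole: ceiling(23/15).

Final answer: 2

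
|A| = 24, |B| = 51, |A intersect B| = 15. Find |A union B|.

|A union B| = |A| + |B| - |A intersect B| = 24 + 51 - 15.

Final answer: 60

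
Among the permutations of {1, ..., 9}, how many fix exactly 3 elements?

Choose which 3 elements are fixed: C(9,3) = 84.
Derange the remaining 6 using D(j) = (j-1)(D(j-1) + D(j-2)), D(0)=1, D(1)=0: D(2)=1, D(3)=2, D(4)=9, D(5)=44, D(6)=265.
Total: 84 x 265.

Final answer: C(9,3) D(6) = 22260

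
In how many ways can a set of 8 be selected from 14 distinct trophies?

C(14,8) = 14!/(8! x (14-8)!).

Final answer: C(14,8) = 3003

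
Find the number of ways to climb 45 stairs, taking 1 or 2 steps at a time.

Let f(n) count the ways. The last step is size 1 or 2, so f(n) = f(n-1) + f(n-2) with f(1)=1, f(2)=2.
Building up term by term: f(1)=1, f(2)=2, f(3)=3, f(4)=5, f(5)=8, f(6)=13, f(7)=21, f(8)=34, f(9)=55, f(10)=89, f(11)=144, f(12)=233, f(13)=377, f(14)=610, f(15)=987, f(16)=1597, f(17)=2584, f(18)=4181, f(19)=6765, f(20)=10946, f(21)=17711, f(22)=28657, f(23)=46368, f(24)=75025, f(25)=121393, f(26)=196418, f(27)=317811, f(28)=514229, f(29)=832040, f(30)=1346269, f(31)=2178309, f(32)=3524578, f(33)=5702887, f(34)=9227465, f(35)=14930352, f(36)=24157817, f(37)=39088169, f(38)=63245986, f(39)=102334155, f(40)=165580141, f(41)=267914296, f(42)=433494437, f(43)=701408733, f(44)=1134903170, f(45)=1836311903.

Final answer: 1836311903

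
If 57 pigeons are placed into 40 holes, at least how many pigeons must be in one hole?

By the pigeonhole principle: ceiling(57/40).

Final answer: 2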